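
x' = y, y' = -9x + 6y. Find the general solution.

x(t) = C_1e^(3t) + C_2te^(3t), y(t) = 3C_1e^(3t) + 3C_2te^(3t) + C_2e^(3t)

Coefficient matrix A = [[0, 1], [-9, 6]].
Characteristic polynomial det(A - λI) = λ^2 - 6λ + 9 = 0.
Single eigenvalue λ = 3 with algebraic multiplicity 2.
Eigenvector v = (1,3); generalized eigenvector w with (A-λI)w=v is (0,1).
General solution: e^(3t)[C_1·v + C_2·(t·v + w)].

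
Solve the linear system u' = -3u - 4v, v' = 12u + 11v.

u(t) = -2C_1e^(3t) - C_2e^(5t), v(t) = 3C_1e^(3t) + 2C_2e^(5t)

Coefficient matrix A = [[-3, -4], [12, 11]].
Characteristic polynomial det(A - λI) = λ^2 - 8λ + 15 = 0.
Eigenvalues λ = 3, 5.
For λ=3: (A-λI) row 1 is [-6, -4], so an eigenvector is (-2, 3).
For λ=5: (A-λI) row 1 is [-8, -4], so an eigenvector is (-1, 2).
General solution: C_1e^(3t)(-2,3) + C_2e^(5t)(-1,2).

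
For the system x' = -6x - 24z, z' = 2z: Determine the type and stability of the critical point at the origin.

saddle

A = [[-6,-24],[0,2]]; det(A-λI) = λ^2 + 4λ - 12.
λ = -6, 2: opposite signs.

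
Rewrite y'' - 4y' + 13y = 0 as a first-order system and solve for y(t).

Let x_1 = y, x_2 = y'. Then x_1' = x_2 and x_2' = -13x_1 + 4x_2.
A = [[0,1],[-13,4]]; det(A-λI) = λ^2 - 4λ + 13.
Eigenvalues λ = 2 ± 3i.

y(t) = c_1e^(2t)cos(3t) + c_2e^(2t)sin(3t)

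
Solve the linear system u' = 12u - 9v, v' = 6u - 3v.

Coefficient matrix A = [[12, -9], [6, -3]].
Characteristic polynomial det(A - λI) = λ^2 - 9λ + 18 = 0.
Eigenvalues λ = 3, 6.
For λ=3: (A-λI) row 1 is [9, -9], so an eigenvector is (1, 1).
For λ=6: (A-λI) row 1 is [6, -9], so an eigenvector is (3, 2).
General solution: c_1e^(3t)(1,1) + c_2e^(6t)(3,2).

u(t) = c_1e^(3t) + 3c_2e^(6t), v(t) = c_1e^(3t) + 2c_2e^(6t)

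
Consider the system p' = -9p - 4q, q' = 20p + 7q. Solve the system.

p(t) = K_1e^(-t)sin(4t) - K_2e^(-t)cos(4t), q(t) = -2K_1e^(-t)sin(4t) - K_1e^(-t)cos(4t) - K_2e^(-t)sin(4t) + 2K_2e^(-t)cos(4t)

Coefficient matrix A = [[-9, -4], [20, 7]].
Characteristic polynomial det(A - λI) = λ^2 + 2λ + 17 = 0.
Eigenvalues λ = -1 ± 4i (complex conjugate pair).
For λ=-1+4i: an eigenvector is (0,-1) - i(1,-2) = (0 - i, -1 + 2i).
A real fundamental pair from Re and Im of e^((-1+4i)t)v: X_1 = e^(-t)(cos(4t)·(0,-1) + sin(4t)·(1,-2)), X_2 = e^(-t)(sin(4t)·(0,-1) - cos(4t)·(1,-2)).
General solution: K_1X_1 + K_2X_2.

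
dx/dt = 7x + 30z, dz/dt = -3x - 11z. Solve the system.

Coefficient matrix A = [[7, 30], [-3, -11]].
Characteristic polynomial det(A - λI) = λ^2 + 4λ + 13 = 0.
Eigenvalues λ = -2 ± 3i (complex conjugate pair).
For λ=-2+3i: an eigenvector is (-3,1) - i(1,0) = (-3 - i, 1).
A real fundamental pair from Re and Im of e^((-2+3i)t)v: X_1 = e^(-2t)(cos(3t)·(-3,1) + sin(3t)·(1,0)), X_2 = e^(-2t)(sin(3t)·(-3,1) - cos(3t)·(1,0)).
General solution: K_1X_1 + K_2X_2.

x(t) = K_1e^(-2t)sin(3t) - 3K_1e^(-2t)cos(3t) - 3K_2e^(-2t)sin(3t) - K_2e^(-2t)cos(3t), z(t) = K_1e^(-2t)cos(3t) + K_2e^(-2t)sin(3t)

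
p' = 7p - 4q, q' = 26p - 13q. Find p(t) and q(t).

Coefficient matrix A = [[7, -4], [26, -13]].
Characteristic polynomial det(A - λI) = λ^2 + 6λ + 13 = 0.
Eigenvalues λ = -3 ± 2i (complex conjugate pair).
For λ=-3+2i: an eigenvector is (-1,-3) - i(1,2) = (-1 - i, -3 - 2i).
A real fundamental pair from Re and Im of e^((-3+2i)t)v: X_1 = e^(-3t)(cos(2t)·(-1,-3) + sin(2t)·(1,2)), X_2 = e^(-3t)(sin(2t)·(-1,-3) - cos(2t)·(1,2)).
General solution: c_1X_1 + c_2X_2.

p(t) = c_1e^(-3t)sin(2t) - c_1e^(-3t)cos(2t) - c_2e^(-3t)sin(2t) - c_2e^(-3t)cos(2t), q(t) = 2c_1e^(-3t)sin(2t) - 3c_1e^(-3t)cos(2t) - 3c_2e^(-3t)sin(2t) - 2c_2e^(-3t)cos(2t)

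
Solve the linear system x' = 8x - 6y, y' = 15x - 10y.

Coefficient matrix A = [[8, -6], [15, -10]].
Characteristic polynomial det(A - λI) = λ^2 + 2λ + 10 = 0.
Eigenvalues λ = -1 ± 3i (complex conjugate pair).
For λ=-1+3i: an eigenvector is (-1,-2) - i(1,1) = (-1 - i, -2 - i).
A real fundamental pair from Re and Im of e^((-1+3i)t)v: X_1 = e^(-t)(cos(3t)·(-1,-2) + sin(3t)·(1,1)), X_2 = e^(-t)(sin(3t)·(-1,-2) - cos(3t)·(1,1)).
General solution: c_1X_1 + c_2X_2.

x(t) = c_1e^(-t)sin(3t) - c_1e^(-t)cos(3t) - c_2e^(-t)sin(3t) - c_2e^(-t)cos(3t), y(t) = c_1e^(-t)sin(3t) - 2c_1e^(-t)cos(3t) - 2c_2e^(-t)sin(3t) - c_2e^(-t)cos(3t)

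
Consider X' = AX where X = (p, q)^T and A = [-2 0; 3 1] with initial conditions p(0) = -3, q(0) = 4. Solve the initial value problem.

Coefficient matrix A = [[-2, 0], [3, 1]].
Characteristic polynomial det(A - λI) = λ^2 + λ - 2 = 0.
Eigenvalues λ = 1, -2.
For λ=1: (A-λI) row 1 is [-3, 0], so an eigenvector is (0, -1).
For λ=-2: (A-λI) row 2 is [3, 3], so an eigenvector is (-1, 1).
General solution: K_1e^(t)(0,-1) + K_2e^(-2t)(-1,1).
Applying p(0)=-3, q(0)=4 gives K_1=-1, K_2=3.

p(t) = -3e^(-2t), q(t) = e^(t) + 3e^(-2t)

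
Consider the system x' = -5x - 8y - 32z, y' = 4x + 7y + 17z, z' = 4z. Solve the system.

Coefficient matrix A = [[-5, -8, -32], [4, 7, 17], [0, 0, 4]].
det(A - λI) = 0 gives eigenvalues λ = -1, 3, 4.
For λ=-1: eigenvector (2,-1,0).
For λ=3: eigenvector (1,-1,0).
For λ=4: eigenvector (-8,5,1).
General solution: C_1e^(-t)(2,-1,0) + C_2e^(3t)(1,-1,0) + C_3e^(4t)(-8,5,1).

x(t) = 2C_1e^(-t) + C_2e^(3t) - 8C_3e^(4t), y(t) = -C_1e^(-t) - C_2e^(3t) + 5C_3e^(4t), z(t) = C_3e^(4t)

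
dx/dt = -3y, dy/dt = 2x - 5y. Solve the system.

Coefficient matrix A = [[0, -3], [2, -5]].
Characteristic polynomial det(A - λI) = λ^2 + 5λ + 6 = 0.
Eigenvalues λ = -2, -3.
For λ=-2: (A-λI) row 1 is [2, -3], so an eigenvector is (3, 2).
For λ=-3: (A-λI) row 1 is [3, -3], so an eigenvector is (1, 1).
General solution: K_1e^(-2t)(3,2) + K_2e^(-3t)(1,1).

x(t) = 3K_1e^(-2t) + K_2e^(-3t), y(t) = 2K_1e^(-2t) + K_2e^(-3t)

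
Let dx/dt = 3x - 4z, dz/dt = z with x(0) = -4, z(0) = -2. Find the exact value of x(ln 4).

-16

A = [[3,-4],[0,1]]; eigenvalues λ = 1, 3.
Eigenvectors: (2,1) for λ=1, (-1,0) for λ=3.
From the initial condition, c_1 = -2, c_2 = 0.
x(ln 4) = (-2)(4^1)(2) + (0)(4^3)(-1) = -16.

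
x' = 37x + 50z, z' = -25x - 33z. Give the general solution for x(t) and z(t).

Coefficient matrix A = [[37, 50], [-25, -33]].
Characteristic polynomial det(A - λI) = λ^2 - 4λ + 29 = 0.
Eigenvalues λ = 2 ± 5i (complex conjugate pair).
For λ=2+5i: an eigenvector is (-1,1) - i(3,-2) = (-1 - 3i, 1 + 2i).
A real fundamental pair from Re and Im of e^((2+5i)t)v: X_1 = e^(2t)(cos(5t)·(-1,1) + sin(5t)·(3,-2)), X_2 = e^(2t)(sin(5t)·(-1,1) - cos(5t)·(3,-2)).
General solution: c_1X_1 + c_2X_2.

x(t) = 3c_1e^(2t)sin(5t) - c_1e^(2t)cos(5t) - c_2e^(2t)sin(5t) - 3c_2e^(2t)cos(5t), z(t) = -2c_1e^(2t)sin(5t) + c_1e^(2t)cos(5t) + c_2e^(2t)sin(5t) + 2c_2e^(2t)cos(5t)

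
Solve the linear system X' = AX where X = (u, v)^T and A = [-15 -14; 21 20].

Coefficient matrix A = [[-15, -14], [21, 20]].
Characteristic polynomial det(A - λI) = λ^2 - 5λ - 6 = 0.
Eigenvalues λ = -1, 6.
For λ=-1: (A-λI) row 1 is [-14, -14], so an eigenvector is (1, -1).
For λ=6: (A-λI) row 1 is [-21, -14], so an eigenvector is (2, -3).
General solution: C_1e^(-t)(1,-1) + C_2e^(6t)(2,-3).

u(t) = C_1e^(-t) + 2C_2e^(6t), v(t) = -C_1e^(-t) - 3C_2e^(6t)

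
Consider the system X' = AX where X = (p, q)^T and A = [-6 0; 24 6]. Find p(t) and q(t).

p(t) = -C_2e^(-6t), q(t) = C_1e^(6t) + 2C_2e^(-6t)

Coefficient matrix A = [[-6, 0], [24, 6]].
Characteristic polynomial det(A - λI) = λ^2 - 36 = 0.
Eigenvalues λ = 6, -6.
For λ=6: (A-λI) row 1 is [-12, 0], so an eigenvector is (0, 1).
For λ=-6: (A-λI) row 2 is [24, 12], so an eigenvector is (-1, 2).
General solution: C_1e^(6t)(0,1) + C_2e^(-6t)(-1,2).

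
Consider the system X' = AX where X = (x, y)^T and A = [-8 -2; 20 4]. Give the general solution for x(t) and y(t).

x(t) = K_1e^(-2t)sin(2t) - K_2e^(-2t)cos(2t), y(t) = -3K_1e^(-2t)sin(2t) - K_1e^(-2t)cos(2t) - K_2e^(-2t)sin(2t) + 3K_2e^(-2t)cos(2t)

Coefficient matrix A = [[-8, -2], [20, 4]].
Characteristic polynomial det(A - λI) = λ^2 + 4λ + 8 = 0.
Eigenvalues λ = -2 ± 2i (complex conjugate pair).
For λ=-2+2i: an eigenvector is (0,-1) - i(1,-3) = (0 - i, -1 + 3i).
A real fundamental pair from Re and Im of e^((-2+2i)t)v: X_1 = e^(-2t)(cos(2t)·(0,-1) + sin(2t)·(1,-3)), X_2 = e^(-2t)(sin(2t)·(0,-1) - cos(2t)·(1,-3)).
General solution: K_1X_1 + K_2X_2.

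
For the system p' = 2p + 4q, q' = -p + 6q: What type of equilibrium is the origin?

A = [[2,4],[-1,6]]; det(A-λI) = λ^2 - 8λ + 16.
repeated λ = 4 with a single eigenvector.

unstable improper node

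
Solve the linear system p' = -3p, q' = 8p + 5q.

p(t) = K_1e^(-3t), q(t) = -K_1e^(-3t) + K_2e^(5t)

Coefficient matrix A = [[-3, 0], [8, 5]].
Characteristic polynomial det(A - λI) = λ^2 - 2λ - 15 = 0.
Eigenvalues λ = -3, 5.
For λ=-3: (A-λI) row 2 is [8, 8], so an eigenvector is (1, -1).
For λ=5: (A-λI) row 1 is [-8, 0], so an eigenvector is (0, 1).
General solution: K_1e^(-3t)(1,-1) + K_2e^(5t)(0,1).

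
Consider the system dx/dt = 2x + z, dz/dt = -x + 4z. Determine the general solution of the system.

x(t) = -K_1e^(3t) - K_2te^(3t) + 2K_2e^(3t), z(t) = -K_1e^(3t) - K_2te^(3t) + K_2e^(3t)

Coefficient matrix A = [[2, 1], [-1, 4]].
Characteristic polynomial det(A - λI) = λ^2 - 6λ + 9 = 0.
Single eigenvalue λ = 3 with algebraic multiplicity 2.
Eigenvector v = (-1,-1); generalized eigenvector w with (A-λI)w=v is (2,1).
General solution: e^(3t)[K_1·v + K_2·(t·v + w)].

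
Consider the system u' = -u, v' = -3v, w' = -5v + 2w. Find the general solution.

u(t) = C_1e^(-t), v(t) = C_3e^(-3t), w(t) = C_2e^(2t) + C_3e^(-3t)

Coefficient matrix A = [[-1, 0, 0], [0, -3, 0], [0, -5, 2]].
det(A - λI) = 0 gives eigenvalues λ = -1, 2, -3.
For λ=-1: eigenvector (1,0,0).
For λ=2: eigenvector (0,0,1).
For λ=-3: eigenvector (0,1,1).
General solution: C_1e^(-t)(1,0,0) + C_2e^(2t)(0,0,1) + C_3e^(-3t)(0,1,1).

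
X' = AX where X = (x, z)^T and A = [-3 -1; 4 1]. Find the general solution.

x(t) = -K_1e^(-t) - K_2te^(-t), z(t) = 2K_1e^(-t) + 2K_2te^(-t) + K_2e^(-t)

Coefficient matrix A = [[-3, -1], [4, 1]].
Characteristic polynomial det(A - λI) = λ^2 + 2λ + 1 = 0.
Single eigenvalue λ = -1 with algebraic multiplicity 2.
Eigenvector v = (-1,2); generalized eigenvector w with (A-λI)w=v is (0,1).
General solution: e^(-t)[K_1·v + K_2·(t·v + w)].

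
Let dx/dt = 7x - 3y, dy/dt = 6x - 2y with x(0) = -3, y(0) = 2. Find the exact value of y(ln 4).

-2008

A = [[7,-3],[6,-2]]; eigenvalues λ = 1, 4.
Eigenvectors: (-1,-2) for λ=1, (1,1) for λ=4.
From the initial condition, c_1 = -5, c_2 = -8.
y(ln 4) = (-5)(4^1)(-2) + (-8)(4^4)(1) = -2008.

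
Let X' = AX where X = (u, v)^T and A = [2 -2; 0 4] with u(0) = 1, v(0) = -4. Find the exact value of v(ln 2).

-64

A = [[2,-2],[0,4]]; eigenvalues λ = 4, 2.
Eigenvectors: (1,-1) for λ=4, (1,0) for λ=2.
From the initial condition, c_1 = 4, c_2 = -3.
v(ln 2) = (4)(2^4)(-1) + (-3)(2^2)(0) = -64.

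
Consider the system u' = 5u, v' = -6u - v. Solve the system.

Coefficient matrix A = [[5, 0], [-6, -1]].
Characteristic polynomial det(A - λI) = λ^2 - 4λ - 5 = 0.
Eigenvalues λ = 5, -1.
For λ=5: (A-λI) row 2 is [-6, -6], so an eigenvector is (-1, 1).
For λ=-1: (A-λI) row 1 is [6, 0], so an eigenvector is (0, 1).
General solution: C_1e^(5t)(-1,1) + C_2e^(-t)(0,1).

u(t) = -C_1e^(5t), v(t) = C_1e^(5t) + C_2e^(-t)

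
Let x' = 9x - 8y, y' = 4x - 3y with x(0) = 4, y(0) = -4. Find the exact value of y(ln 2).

A = [[9,-8],[4,-3]]; eigenvalues λ = 5, 1.
Eigenvectors: (-2,-1) for λ=5, (1,1) for λ=1.
From the initial condition, c_1 = -8, c_2 = -12.
y(ln 2) = (-8)(2^5)(-1) + (-12)(2^1)(1) = 232.

232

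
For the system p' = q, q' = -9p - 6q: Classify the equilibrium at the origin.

stable improper node

A = [[0,1],[-9,-6]]; det(A-λI) = λ^2 + 6λ + 9.
repeated λ = -3 with a single eigenvector.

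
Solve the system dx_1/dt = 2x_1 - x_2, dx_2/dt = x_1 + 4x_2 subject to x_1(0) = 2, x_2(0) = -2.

Coefficient matrix A = [[2, -1], [1, 4]].
Characteristic polynomial det(A - λI) = λ^2 - 6λ + 9 = 0.
Single eigenvalue λ = 3 with algebraic multiplicity 2.
Eigenvector v = (1,-1); generalized eigenvector w with (A-λI)w=v is (-2,1).
General solution: e^(3t)[K_1·v + K_2·(t·v + w)].
Applying x_1(0)=2, x_2(0)=-2 gives K_1=2, K_2=0.

x_1(t) = 2e^(3t), x_2(t) = -2e^(3t)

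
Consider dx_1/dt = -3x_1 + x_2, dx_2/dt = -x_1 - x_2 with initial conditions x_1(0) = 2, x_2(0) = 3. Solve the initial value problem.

Coefficient matrix A = [[-3, 1], [-1, -1]].
Characteristic polynomial det(A - λI) = λ^2 + 4λ + 4 = 0.
Single eigenvalue λ = -2 with algebraic multiplicity 2.
Eigenvector v = (-1,-1); generalized eigenvector w with (A-λI)w=v is (3,2).
General solution: e^(-2t)[K_1·v + K_2·(t·v + w)].
Applying x_1(0)=2, x_2(0)=3 gives K_1=-5, K_2=-1.

x_1(t) = te^(-2t) + 2e^(-2t), x_2(t) = te^(-2t) + 3e^(-2t)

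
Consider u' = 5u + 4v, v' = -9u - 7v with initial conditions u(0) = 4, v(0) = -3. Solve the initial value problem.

u(t) = 12te^(-t) + 4e^(-t), v(t) = -18te^(-t) - 3e^(-t)

Coefficient matrix A = [[5, 4], [-9, -7]].
Characteristic polynomial det(A - λI) = λ^2 + 2λ + 1 = 0.
Single eigenvalue λ = -1 with algebraic multiplicity 2.
Eigenvector v = (2,-3); generalized eigenvector w with (A-λI)w=v is (-1,2).
General solution: e^(-t)[K_1·v + K_2·(t·v + w)].
Applying u(0)=4, v(0)=-3 gives K_1=5, K_2=6.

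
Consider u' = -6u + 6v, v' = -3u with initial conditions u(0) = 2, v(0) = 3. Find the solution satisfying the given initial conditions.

Coefficient matrix A = [[-6, 6], [-3, 0]].
Characteristic polynomial det(A - λI) = λ^2 + 6λ + 18 = 0.
Eigenvalues λ = -3 ± 3i (complex conjugate pair).
For λ=-3+3i: an eigenvector is (1,0) - i(-1,-1) = (1 + i, 0 + i).
A real fundamental pair from Re and Im of e^((-3+3i)t)v: X_1 = e^(-3t)(cos(3t)·(1,0) + sin(3t)·(-1,-1)), X_2 = e^(-3t)(sin(3t)·(1,0) - cos(3t)·(-1,-1)).
General solution: c_1X_1 + c_2X_2.
Applying u(0)=2, v(0)=3 gives c_1=-1, c_2=3.

u(t) = 4e^(-3t)sin(3t) + 2e^(-3t)cos(3t), v(t) = e^(-3t)sin(3t) + 3e^(-3t)cos(3t)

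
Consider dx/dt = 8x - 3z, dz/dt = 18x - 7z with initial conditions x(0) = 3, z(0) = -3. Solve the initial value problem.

Coefficient matrix A = [[8, -3], [18, -7]].
Characteristic polynomial det(A - λI) = λ^2 - λ - 2 = 0.
Eigenvalues λ = 2, -1.
For λ=2: (A-λI) row 1 is [6, -3], so an eigenvector is (1, 2).
For λ=-1: (A-λI) row 1 is [9, -3], so an eigenvector is (-1, -3).
General solution: K_1e^(2t)(1,2) + K_2e^(-t)(-1,-3).
Applying x(0)=3, z(0)=-3 gives K_1=12, K_2=9.

x(t) = 12e^(2t) - 9e^(-t), z(t) = 24e^(2t) - 27e^(-t)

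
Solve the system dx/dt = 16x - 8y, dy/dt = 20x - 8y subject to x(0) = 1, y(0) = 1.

x(t) = e^(4t)sin(4t) + e^(4t)cos(4t), y(t) = 2e^(4t)sin(4t) + e^(4t)cos(4t)

Coefficient matrix A = [[16, -8], [20, -8]].
Characteristic polynomial det(A - λI) = λ^2 - 8λ + 32 = 0.
Eigenvalues λ = 4 ± 4i (complex conjugate pair).
For λ=4+4i: an eigenvector is (-1,-1) - i(-1,-2) = (-1 + i, -1 + 2i).
A real fundamental pair from Re and Im of e^((4+4i)t)v: X_1 = e^(4t)(cos(4t)·(-1,-1) + sin(4t)·(-1,-2)), X_2 = e^(4t)(sin(4t)·(-1,-1) - cos(4t)·(-1,-2)).
General solution: C_1X_1 + C_2X_2.
Applying x(0)=1, y(0)=1 gives C_1=-1, C_2=0.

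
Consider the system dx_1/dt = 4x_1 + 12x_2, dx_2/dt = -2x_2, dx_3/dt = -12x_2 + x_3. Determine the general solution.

Coefficient matrix A = [[4, 12, 0], [0, -2, 0], [0, -12, 1]].
det(A - λI) = 0 gives eigenvalues λ = 4, -2, 1.
For λ=4: eigenvector (1,0,0).
For λ=-2: eigenvector (-2,1,4).
For λ=1: eigenvector (0,0,1).
General solution: c_1e^(4t)(1,0,0) + c_2e^(-2t)(-2,1,4) + c_3e^(t)(0,0,1).

x_1(t) = c_1e^(4t) - 2c_2e^(-2t), x_2(t) = c_2e^(-2t), x_3(t) = 4c_2e^(-2t) + c_3e^(t)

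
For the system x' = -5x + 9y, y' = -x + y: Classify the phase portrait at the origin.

stable improper node

A = [[-5,9],[-1,1]]; det(A-λI) = λ^2 + 4λ + 4.
repeated λ = -2 with a single eigenvector.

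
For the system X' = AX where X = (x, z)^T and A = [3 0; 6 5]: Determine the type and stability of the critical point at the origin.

A = [[3,0],[6,5]]; det(A-λI) = λ^2 - 8λ + 15.
λ = 5, 3: both positive.

unstable node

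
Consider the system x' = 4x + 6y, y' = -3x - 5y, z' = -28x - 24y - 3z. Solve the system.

x(t) = -K_1e^(-2t) - 2K_3e^(t), y(t) = K_1e^(-2t) + K_3e^(t), z(t) = 4K_1e^(-2t) + K_2e^(-3t) + 8K_3e^(t)

Coefficient matrix A = [[4, 6, 0], [-3, -5, 0], [-28, -24, -3]].
det(A - λI) = 0 gives eigenvalues λ = -2, -3, 1.
For λ=-2: eigenvector (-1,1,4).
For λ=-3: eigenvector (0,0,1).
For λ=1: eigenvector (-2,1,8).
General solution: K_1e^(-2t)(-1,1,4) + K_2e^(-3t)(0,0,1) + K_3e^(t)(-2,1,8).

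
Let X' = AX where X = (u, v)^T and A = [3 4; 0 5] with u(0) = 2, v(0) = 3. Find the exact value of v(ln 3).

A = [[3,4],[0,5]]; eigenvalues λ = 5, 3.
Eigenvectors: (2,1) for λ=5, (-1,0) for λ=3.
From the initial condition, c_1 = 3, c_2 = 4.
v(ln 3) = (3)(3^5)(1) + (4)(3^3)(0) = 729.

729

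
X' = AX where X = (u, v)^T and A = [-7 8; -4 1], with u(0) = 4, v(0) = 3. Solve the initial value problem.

Coefficient matrix A = [[-7, 8], [-4, 1]].
Characteristic polynomial det(A - λI) = λ^2 + 6λ + 25 = 0.
Eigenvalues λ = -3 ± 4i (complex conjugate pair).
For λ=-3+4i: an eigenvector is (-1,0) - i(1,1) = (-1 - i, 0 - i).
A real fundamental pair from Re and Im of e^((-3+4i)t)v: X_1 = e^(-3t)(cos(4t)·(-1,0) + sin(4t)·(1,1)), X_2 = e^(-3t)(sin(4t)·(-1,0) - cos(4t)·(1,1)).
General solution: K_1X_1 + K_2X_2.
Applying u(0)=4, v(0)=3 gives K_1=-1, K_2=-3.

u(t) = 2e^(-3t)sin(4t) + 4e^(-3t)cos(4t), v(t) = -e^(-3t)sin(4t) + 3e^(-3t)cos(4t)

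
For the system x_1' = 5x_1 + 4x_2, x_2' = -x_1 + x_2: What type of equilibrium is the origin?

unstable improper node

A = [[5,4],[-1,1]]; det(A-λI) = λ^2 - 6λ + 9.
repeated λ = 3 with a single eigenvector.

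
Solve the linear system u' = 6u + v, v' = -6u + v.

u(t) = K_1e^(4t) + K_2e^(3t), v(t) = -2K_1e^(4t) - 3K_2e^(3t)

Coefficient matrix A = [[6, 1], [-6, 1]].
Characteristic polynomial det(A - λI) = λ^2 - 7λ + 12 = 0.
Eigenvalues λ = 4, 3.
For λ=4: (A-λI) row 1 is [2, 1], so an eigenvector is (1, -2).
For λ=3: (A-λI) row 1 is [3, 1], so an eigenvector is (1, -3).
General solution: K_1e^(4t)(1,-2) + K_2e^(3t)(1,-3).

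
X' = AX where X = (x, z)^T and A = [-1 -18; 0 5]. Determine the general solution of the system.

Coefficient matrix A = [[-1, -18], [0, 5]].
Characteristic polynomial det(A - λI) = λ^2 - 4λ - 5 = 0.
Eigenvalues λ = 5, -1.
For λ=5: (A-λI) row 1 is [-6, -18], so an eigenvector is (-3, 1).
For λ=-1: (A-λI) row 1 is [0, -18], so an eigenvector is (-1, 0).
General solution: K_1e^(5t)(-3,1) + K_2e^(-t)(-1,0).

x(t) = -3K_1e^(5t) - K_2e^(-t), z(t) = K_1e^(5t)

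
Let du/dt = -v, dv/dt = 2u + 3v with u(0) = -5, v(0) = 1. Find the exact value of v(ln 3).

-45

A = [[0,-1],[2,3]]; eigenvalues λ = 1, 2.
Eigenvectors: (-1,1) for λ=1, (1,-2) for λ=2.
From the initial condition, c_1 = 9, c_2 = 4.
v(ln 3) = (9)(3^1)(1) + (4)(3^2)(-2) = -45.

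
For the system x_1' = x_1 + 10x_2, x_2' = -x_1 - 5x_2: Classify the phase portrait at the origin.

A = [[1,10],[-1,-5]]; det(A-λI) = λ^2 + 4λ + 5.
λ = -2 ± i: negative real part.

stable spiral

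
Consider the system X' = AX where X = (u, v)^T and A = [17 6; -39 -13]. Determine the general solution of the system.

u(t) = -c_1e^(2t)sin(3t) + c_1e^(2t)cos(3t) + c_2e^(2t)sin(3t) + c_2e^(2t)cos(3t), v(t) = 2c_1e^(2t)sin(3t) - 3c_1e^(2t)cos(3t) - 3c_2e^(2t)sin(3t) - 2c_2e^(2t)cos(3t)

Coefficient matrix A = [[17, 6], [-39, -13]].
Characteristic polynomial det(A - λI) = λ^2 - 4λ + 13 = 0.
Eigenvalues λ = 2 ± 3i (complex conjugate pair).
For λ=2+3i: an eigenvector is (1,-3) - i(-1,2) = (1 + i, -3 - 2i).
A real fundamental pair from Re and Im of e^((2+3i)t)v: X_1 = e^(2t)(cos(3t)·(1,-3) + sin(3t)·(-1,2)), X_2 = e^(2t)(sin(3t)·(1,-3) - cos(3t)·(-1,2)).
General solution: c_1X_1 + c_2X_2.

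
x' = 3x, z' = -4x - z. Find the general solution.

x(t) = -c_1e^(3t), z(t) = c_1e^(3t) - c_2e^(-t)

Coefficient matrix A = [[3, 0], [-4, -1]].
Characteristic polynomial det(A - λI) = λ^2 - 2λ - 3 = 0.
Eigenvalues λ = 3, -1.
For λ=3: (A-λI) row 2 is [-4, -4], so an eigenvector is (-1, 1).
For λ=-1: (A-λI) row 1 is [4, 0], so an eigenvector is (0, -1).
General solution: c_1e^(3t)(-1,1) + c_2e^(-t)(0,-1).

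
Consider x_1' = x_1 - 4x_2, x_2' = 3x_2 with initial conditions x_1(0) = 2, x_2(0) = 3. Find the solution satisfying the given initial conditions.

x_1(t) = -6e^(3t) + 8e^(t), x_2(t) = 3e^(3t)

Coefficient matrix A = [[1, -4], [0, 3]].
Characteristic polynomial det(A - λI) = λ^2 - 4λ + 3 = 0.
Eigenvalues λ = 3, 1.
For λ=3: (A-λI) row 1 is [-2, -4], so an eigenvector is (2, -1).
For λ=1: (A-λI) row 1 is [0, -4], so an eigenvector is (1, 0).
General solution: K_1e^(3t)(2,-1) + K_2e^(t)(1,0).
Applying x_1(0)=2, x_2(0)=3 gives K_1=-3, K_2=8.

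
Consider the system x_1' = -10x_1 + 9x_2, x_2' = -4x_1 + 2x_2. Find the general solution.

Coefficient matrix A = [[-10, 9], [-4, 2]].
Characteristic polynomial det(A - λI) = λ^2 + 8λ + 16 = 0.
Single eigenvalue λ = -4 with algebraic multiplicity 2.
Eigenvector v = (3,2); generalized eigenvector w with (A-λI)w=v is (1,1).
General solution: e^(-4t)[K_1·v + K_2·(t·v + w)].

x_1(t) = 3K_1e^(-4t) + 3K_2te^(-4t) + K_2e^(-4t), x_2(t) = 2K_1e^(-4t) + 2K_2te^(-4t) + K_2e^(-4t)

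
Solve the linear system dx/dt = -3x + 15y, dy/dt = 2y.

Coefficient matrix A = [[-3, 15], [0, 2]].
Characteristic polynomial det(A - λI) = λ^2 + λ - 6 = 0.
Eigenvalues λ = 2, -3.
For λ=2: (A-λI) row 1 is [-5, 15], so an eigenvector is (-3, -1).
For λ=-3: (A-λI) row 1 is [0, 15], so an eigenvector is (-1, 0).
General solution: c_1e^(2t)(-3,-1) + c_2e^(-3t)(-1,0).

x(t) = -3c_1e^(2t) - c_2e^(-3t), y(t) = -c_1e^(2t)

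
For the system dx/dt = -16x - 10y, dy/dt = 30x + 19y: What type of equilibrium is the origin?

A = [[-16,-10],[30,19]]; det(A-λI) = λ^2 - 3λ - 4.
λ = -1, 4: opposite signs.

saddle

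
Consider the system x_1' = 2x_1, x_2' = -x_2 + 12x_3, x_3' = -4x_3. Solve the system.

x_1(t) = c_2e^(2t), x_2(t) = c_1e^(-t) - 4c_3e^(-4t), x_3(t) = c_3e^(-4t)

Coefficient matrix A = [[2, 0, 0], [0, -1, 12], [0, 0, -4]].
det(A - λI) = 0 gives eigenvalues λ = -1, 2, -4.
For λ=-1: eigenvector (0,1,0).
For λ=2: eigenvector (1,0,0).
For λ=-4: eigenvector (0,-4,1).
General solution: c_1e^(-t)(0,1,0) + c_2e^(2t)(1,0,0) + c_3e^(-4t)(0,-4,1).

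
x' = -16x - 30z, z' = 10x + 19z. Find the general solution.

Coefficient matrix A = [[-16, -30], [10, 19]].
Characteristic polynomial det(A - λI) = λ^2 - 3λ - 4 = 0.
Eigenvalues λ = 4, -1.
For λ=4: (A-λI) row 1 is [-20, -30], so an eigenvector is (3, -2).
For λ=-1: (A-λI) row 1 is [-15, -30], so an eigenvector is (-2, 1).
General solution: c_1e^(4t)(3,-2) + c_2e^(-t)(-2,1).

x(t) = 3c_1e^(4t) - 2c_2e^(-t), z(t) = -2c_1e^(4t) + c_2e^(-t)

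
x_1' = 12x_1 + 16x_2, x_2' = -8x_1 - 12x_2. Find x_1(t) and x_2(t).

x_1(t) = -K_1e^(-4t) - 2K_2e^(4t), x_2(t) = K_1e^(-4t) + K_2e^(4t)

Coefficient matrix A = [[12, 16], [-8, -12]].
Characteristic polynomial det(A - λI) = λ^2 - 16 = 0.
Eigenvalues λ = -4, 4.
For λ=-4: (A-λI) row 1 is [16, 16], so an eigenvector is (-1, 1).
For λ=4: (A-λI) row 1 is [8, 16], so an eigenvector is (-2, 1).
General solution: K_1e^(-4t)(-1,1) + K_2e^(4t)(-2,1).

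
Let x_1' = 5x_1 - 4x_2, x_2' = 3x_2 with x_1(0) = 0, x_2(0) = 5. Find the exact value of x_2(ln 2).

40

A = [[5,-4],[0,3]]; eigenvalues λ = 3, 5.
Eigenvectors: (2,1) for λ=3, (1,0) for λ=5.
From the initial condition, c_1 = 5, c_2 = -10.
x_2(ln 2) = (5)(2^3)(1) + (-10)(2^5)(0) = 40.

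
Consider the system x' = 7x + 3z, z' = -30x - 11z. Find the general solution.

x(t) = -c_1e^(-2t)cos(3t) - c_2e^(-2t)sin(3t), z(t) = c_1e^(-2t)sin(3t) + 3c_1e^(-2t)cos(3t) + 3c_2e^(-2t)sin(3t) - c_2e^(-2t)cos(3t)

Coefficient matrix A = [[7, 3], [-30, -11]].
Characteristic polynomial det(A - λI) = λ^2 + 4λ + 13 = 0.
Eigenvalues λ = -2 ± 3i (complex conjugate pair).
For λ=-2+3i: an eigenvector is (-1,3) - i(0,1) = (-1, 3 - i).
A real fundamental pair from Re and Im of e^((-2+3i)t)v: X_1 = e^(-2t)(cos(3t)·(-1,3) + sin(3t)·(0,1)), X_2 = e^(-2t)(sin(3t)·(-1,3) - cos(3t)·(0,1)).
General solution: c_1X_1 + c_2X_2.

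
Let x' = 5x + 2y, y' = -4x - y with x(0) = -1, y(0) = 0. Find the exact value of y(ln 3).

48

A = [[5,2],[-4,-1]]; eigenvalues λ = 1, 3.
Eigenvectors: (-1,2) for λ=1, (-1,1) for λ=3.
From the initial condition, c_1 = -1, c_2 = 2.
y(ln 3) = (-1)(3^1)(2) + (2)(3^3)(1) = 48.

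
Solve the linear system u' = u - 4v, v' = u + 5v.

u(t) = 2K_1e^(3t) + 2K_2te^(3t) + K_2e^(3t), v(t) = -K_1e^(3t) - K_2te^(3t) - K_2e^(3t)

Coefficient matrix A = [[1, -4], [1, 5]].
Characteristic polynomial det(A - λI) = λ^2 - 6λ + 9 = 0.
Single eigenvalue λ = 3 with algebraic multiplicity 2.
Eigenvector v = (2,-1); generalized eigenvector w with (A-λI)w=v is (1,-1).
General solution: e^(3t)[K_1·v + K_2·(t·v + w)].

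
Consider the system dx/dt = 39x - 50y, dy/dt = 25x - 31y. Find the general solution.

Coefficient matrix A = [[39, -50], [25, -31]].
Characteristic polynomial det(A - λI) = λ^2 - 8λ + 41 = 0.
Eigenvalues λ = 4 ± 5i (complex conjugate pair).
For λ=4+5i: an eigenvector is (1,1) - i(-3,-2) = (1 + 3i, 1 + 2i).
A real fundamental pair from Re and Im of e^((4+5i)t)v: X_1 = e^(4t)(cos(5t)·(1,1) + sin(5t)·(-3,-2)), X_2 = e^(4t)(sin(5t)·(1,1) - cos(5t)·(-3,-2)).
General solution: c_1X_1 + c_2X_2.

x(t) = -3c_1e^(4t)sin(5t) + c_1e^(4t)cos(5t) + c_2e^(4t)sin(5t) + 3c_2e^(4t)cos(5t), y(t) = -2c_1e^(4t)sin(5t) + c_1e^(4t)cos(5t) + c_2e^(4t)sin(5t) + 2c_2e^(4t)cos(5t)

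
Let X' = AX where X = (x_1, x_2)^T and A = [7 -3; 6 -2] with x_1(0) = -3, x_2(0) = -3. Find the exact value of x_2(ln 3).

A = [[7,-3],[6,-2]]; eigenvalues λ = 4, 1.
Eigenvectors: (1,1) for λ=4, (-1,-2) for λ=1.
From the initial condition, c_1 = -3, c_2 = 0.
x_2(ln 3) = (-3)(3^4)(1) + (0)(3^1)(-2) = -243.

-243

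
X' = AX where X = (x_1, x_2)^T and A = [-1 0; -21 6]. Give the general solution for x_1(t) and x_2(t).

Coefficient matrix A = [[-1, 0], [-21, 6]].
Characteristic polynomial det(A - λI) = λ^2 - 5λ - 6 = 0.
Eigenvalues λ = -1, 6.
For λ=-1: (A-λI) row 2 is [-21, 7], so an eigenvector is (-1, -3).
For λ=6: (A-λI) row 1 is [-7, 0], so an eigenvector is (0, 1).
General solution: C_1e^(-t)(-1,-3) + C_2e^(6t)(0,1).

x_1(t) = -C_1e^(-t), x_2(t) = -3C_1e^(-t) + C_2e^(6t)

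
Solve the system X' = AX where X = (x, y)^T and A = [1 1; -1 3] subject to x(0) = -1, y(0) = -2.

x(t) = -te^(2t) - e^(2t), y(t) = -te^(2t) - 2e^(2t)

Coefficient matrix A = [[1, 1], [-1, 3]].
Characteristic polynomial det(A - λI) = λ^2 - 4λ + 4 = 0.
Single eigenvalue λ = 2 with algebraic multiplicity 2.
Eigenvector v = (-1,-1); generalized eigenvector w with (A-λI)w=v is (1,0).
General solution: e^(2t)[c_1·v + c_2·(t·v + w)].
Applying x(0)=-1, y(0)=-2 gives c_1=2, c_2=1.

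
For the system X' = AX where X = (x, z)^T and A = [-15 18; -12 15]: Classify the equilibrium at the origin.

A = [[-15,18],[-12,15]]; det(A-λI) = λ^2 - 9.
λ = 3, -3: opposite signs.

saddle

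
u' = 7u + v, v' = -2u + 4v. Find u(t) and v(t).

u(t) = K_1e^(5t) + K_2e^(6t), v(t) = -2K_1e^(5t) - K_2e^(6t)

Coefficient matrix A = [[7, 1], [-2, 4]].
Characteristic polynomial det(A - λI) = λ^2 - 11λ + 30 = 0.
Eigenvalues λ = 5, 6.
For λ=5: (A-λI) row 1 is [2, 1], so an eigenvector is (1, -2).
For λ=6: (A-λI) row 1 is [1, 1], so an eigenvector is (1, -1).
General solution: K_1e^(5t)(1,-2) + K_2e^(6t)(1,-1).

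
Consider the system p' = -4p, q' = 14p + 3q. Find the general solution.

p(t) = c_1e^(-4t), q(t) = -2c_1e^(-4t) + c_2e^(3t)

Coefficient matrix A = [[-4, 0], [14, 3]].
Characteristic polynomial det(A - λI) = λ^2 + λ - 12 = 0.
Eigenvalues λ = -4, 3.
For λ=-4: (A-λI) row 2 is [14, 7], so an eigenvector is (1, -2).
For λ=3: (A-λI) row 1 is [-7, 0], so an eigenvector is (0, 1).
General solution: c_1e^(-4t)(1,-2) + c_2e^(3t)(0,1).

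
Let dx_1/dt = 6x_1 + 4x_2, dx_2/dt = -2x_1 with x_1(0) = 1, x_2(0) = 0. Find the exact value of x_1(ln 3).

153

A = [[6,4],[-2,0]]; eigenvalues λ = 4, 2.
Eigenvectors: (2,-1) for λ=4, (-1,1) for λ=2.
From the initial condition, c_1 = 1, c_2 = 1.
x_1(ln 3) = (1)(3^4)(2) + (1)(3^2)(-1) = 153.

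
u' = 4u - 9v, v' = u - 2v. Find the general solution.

Coefficient matrix A = [[4, -9], [1, -2]].
Characteristic polynomial det(A - λI) = λ^2 - 2λ + 1 = 0.
Single eigenvalue λ = 1 with algebraic multiplicity 2.
Eigenvector v = (3,1); generalized eigenvector w with (A-λI)w=v is (-2,-1).
General solution: e^(t)[c_1·v + c_2·(t·v + w)].

u(t) = 3c_1e^(t) + 3c_2te^(t) - 2c_2e^(t), v(t) = c_1e^(t) + c_2te^(t) - c_2e^(t)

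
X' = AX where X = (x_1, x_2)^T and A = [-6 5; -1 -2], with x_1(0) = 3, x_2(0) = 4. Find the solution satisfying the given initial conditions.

x_1(t) = 14e^(-4t)sin(t) + 3e^(-4t)cos(t), x_2(t) = 5e^(-4t)sin(t) + 4e^(-4t)cos(t)

Coefficient matrix A = [[-6, 5], [-1, -2]].
Characteristic polynomial det(A - λI) = λ^2 + 8λ + 17 = 0.
Eigenvalues λ = -4 ± i (complex conjugate pair).
For λ=-4+i: an eigenvector is (1,0) - i(-2,-1) = (1 + 2i, 0 + i).
A real fundamental pair from Re and Im of e^((-4+i)t)v: X_1 = e^(-4t)(cos(t)·(1,0) + sin(t)·(-2,-1)), X_2 = e^(-4t)(sin(t)·(1,0) - cos(t)·(-2,-1)).
General solution: c_1X_1 + c_2X_2.
Applying x_1(0)=3, x_2(0)=4 gives c_1=-5, c_2=4.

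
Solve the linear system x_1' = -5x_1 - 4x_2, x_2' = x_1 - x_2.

x_1(t) = 2K_1e^(-3t) + 2K_2te^(-3t) - K_2e^(-3t), x_2(t) = -K_1e^(-3t) - K_2te^(-3t)

Coefficient matrix A = [[-5, -4], [1, -1]].
Characteristic polynomial det(A - λI) = λ^2 + 6λ + 9 = 0.
Single eigenvalue λ = -3 with algebraic multiplicity 2.
Eigenvector v = (2,-1); generalized eigenvector w with (A-λI)w=v is (-1,0).
General solution: e^(-3t)[K_1·v + K_2·(t·v + w)].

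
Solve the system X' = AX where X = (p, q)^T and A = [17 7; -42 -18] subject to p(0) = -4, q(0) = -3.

Coefficient matrix A = [[17, 7], [-42, -18]].
Characteristic polynomial det(A - λI) = λ^2 + λ - 12 = 0.
Eigenvalues λ = 3, -4.
For λ=3: (A-λI) row 1 is [14, 7], so an eigenvector is (-1, 2).
For λ=-4: (A-λI) row 1 is [21, 7], so an eigenvector is (1, -3).
General solution: K_1e^(3t)(-1,2) + K_2e^(-4t)(1,-3).
Applying p(0)=-4, q(0)=-3 gives K_1=15, K_2=11.

p(t) = -15e^(3t) + 11e^(-4t), q(t) = 30e^(3t) - 33e^(-4t)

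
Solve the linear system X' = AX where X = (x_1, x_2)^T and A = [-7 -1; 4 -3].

x_1(t) = K_1e^(-5t) + K_2te^(-5t) + K_2e^(-5t), x_2(t) = -2K_1e^(-5t) - 2K_2te^(-5t) - 3K_2e^(-5t)

Coefficient matrix A = [[-7, -1], [4, -3]].
Characteristic polynomial det(A - λI) = λ^2 + 10λ + 25 = 0.
Single eigenvalue λ = -5 with algebraic multiplicity 2.
Eigenvector v = (1,-2); generalized eigenvector w with (A-λI)w=v is (1,-3).
General solution: e^(-5t)[K_1·v + K_2·(t·v + w)].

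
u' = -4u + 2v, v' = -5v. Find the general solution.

u(t) = 2c_1e^(-5t) + c_2e^(-4t), v(t) = -c_1e^(-5t)

Coefficient matrix A = [[-4, 2], [0, -5]].
Characteristic polynomial det(A - λI) = λ^2 + 9λ + 20 = 0.
Eigenvalues λ = -5, -4.
For λ=-5: (A-λI) row 1 is [1, 2], so an eigenvector is (2, -1).
For λ=-4: (A-λI) row 1 is [0, 2], so an eigenvector is (1, 0).
General solution: c_1e^(-5t)(2,-1) + c_2e^(-4t)(1,0).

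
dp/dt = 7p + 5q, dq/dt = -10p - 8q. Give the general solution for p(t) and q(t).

p(t) = c_1e^(2t) + c_2e^(-3t), q(t) = -c_1e^(2t) - 2c_2e^(-3t)

Coefficient matrix A = [[7, 5], [-10, -8]].
Characteristic polynomial det(A - λI) = λ^2 + λ - 6 = 0.
Eigenvalues λ = 2, -3.
For λ=2: (A-λI) row 1 is [5, 5], so an eigenvector is (1, -1).
For λ=-3: (A-λI) row 1 is [10, 5], so an eigenvector is (1, -2).
General solution: c_1e^(2t)(1,-1) + c_2e^(-3t)(1,-2).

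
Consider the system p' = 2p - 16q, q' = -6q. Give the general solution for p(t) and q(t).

Coefficient matrix A = [[2, -16], [0, -6]].
Characteristic polynomial det(A - λI) = λ^2 + 4λ - 12 = 0.
Eigenvalues λ = -6, 2.
For λ=-6: (A-λI) row 1 is [8, -16], so an eigenvector is (-2, -1).
For λ=2: (A-λI) row 1 is [0, -16], so an eigenvector is (-1, 0).
General solution: c_1e^(-6t)(-2,-1) + c_2e^(2t)(-1,0).

p(t) = -2c_1e^(-6t) - c_2e^(2t), q(t) = -c_1e^(-6t)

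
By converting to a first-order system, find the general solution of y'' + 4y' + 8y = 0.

Let x_1 = y, x_2 = y'. Then x_1' = x_2 and x_2' = -8x_1 - 4x_2.
A = [[0,1],[-8,-4]]; det(A-λI) = λ^2 + 4λ + 8.
Eigenvalues λ = -2 ± 2i.

y(t) = c_1e^(-2t)cos(2t) + c_2e^(-2t)sin(2t)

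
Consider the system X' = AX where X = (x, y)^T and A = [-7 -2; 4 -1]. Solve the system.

Coefficient matrix A = [[-7, -2], [4, -1]].
Characteristic polynomial det(A - λI) = λ^2 + 8λ + 15 = 0.
Eigenvalues λ = -3, -5.
For λ=-3: (A-λI) row 1 is [-4, -2], so an eigenvector is (-1, 2).
For λ=-5: (A-λI) row 1 is [-2, -2], so an eigenvector is (1, -1).
General solution: K_1e^(-3t)(-1,2) + K_2e^(-5t)(1,-1).

x(t) = -K_1e^(-3t) + K_2e^(-5t), y(t) = 2K_1e^(-3t) - K_2e^(-5t)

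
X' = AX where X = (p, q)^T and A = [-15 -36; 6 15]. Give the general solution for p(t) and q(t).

Coefficient matrix A = [[-15, -36], [6, 15]].
Characteristic polynomial det(A - λI) = λ^2 - 9 = 0.
Eigenvalues λ = 3, -3.
For λ=3: (A-λI) row 1 is [-18, -36], so an eigenvector is (2, -1).
For λ=-3: (A-λI) row 1 is [-12, -36], so an eigenvector is (-3, 1).
General solution: c_1e^(3t)(2,-1) + c_2e^(-3t)(-3,1).

p(t) = 2c_1e^(3t) - 3c_2e^(-3t), q(t) = -c_1e^(3t) + c_2e^(-3t)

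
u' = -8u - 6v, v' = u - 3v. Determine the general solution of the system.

Coefficient matrix A = [[-8, -6], [1, -3]].
Characteristic polynomial det(A - λI) = λ^2 + 11λ + 30 = 0.
Eigenvalues λ = -6, -5.
For λ=-6: (A-λI) row 1 is [-2, -6], so an eigenvector is (-3, 1).
For λ=-5: (A-λI) row 1 is [-3, -6], so an eigenvector is (-2, 1).
General solution: K_1e^(-6t)(-3,1) + K_2e^(-5t)(-2,1).

u(t) = -3K_1e^(-6t) - 2K_2e^(-5t), v(t) = K_1e^(-6t) + K_2e^(-5t)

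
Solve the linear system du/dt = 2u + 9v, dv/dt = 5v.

Coefficient matrix A = [[2, 9], [0, 5]].
Characteristic polynomial det(A - λI) = λ^2 - 7λ + 10 = 0.
Eigenvalues λ = 5, 2.
For λ=5: (A-λI) row 1 is [-3, 9], so an eigenvector is (-3, -1).
For λ=2: (A-λI) row 1 is [0, 9], so an eigenvector is (-1, 0).
General solution: C_1e^(5t)(-3,-1) + C_2e^(2t)(-1,0).

u(t) = -3C_1e^(5t) - C_2e^(2t), v(t) = -C_1e^(5t)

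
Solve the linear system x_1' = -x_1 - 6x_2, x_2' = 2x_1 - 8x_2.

x_1(t) = 3c_1e^(-5t) + 2c_2e^(-4t), x_2(t) = 2c_1e^(-5t) + c_2e^(-4t)

Coefficient matrix A = [[-1, -6], [2, -8]].
Characteristic polynomial det(A - λI) = λ^2 + 9λ + 20 = 0.
Eigenvalues λ = -5, -4.
For λ=-5: (A-λI) row 1 is [4, -6], so an eigenvector is (3, 2).
For λ=-4: (A-λI) row 1 is [3, -6], so an eigenvector is (2, 1).
General solution: c_1e^(-5t)(3,2) + c_2e^(-4t)(2,1).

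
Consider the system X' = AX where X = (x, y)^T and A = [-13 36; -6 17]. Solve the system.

Coefficient matrix A = [[-13, 36], [-6, 17]].
Characteristic polynomial det(A - λI) = λ^2 - 4λ - 5 = 0.
Eigenvalues λ = -1, 5.
For λ=-1: (A-λI) row 1 is [-12, 36], so an eigenvector is (3, 1).
For λ=5: (A-λI) row 1 is [-18, 36], so an eigenvector is (2, 1).
General solution: c_1e^(-t)(3,1) + c_2e^(5t)(2,1).

x(t) = 3c_1e^(-t) + 2c_2e^(5t), y(t) = c_1e^(-t) + c_2e^(5t)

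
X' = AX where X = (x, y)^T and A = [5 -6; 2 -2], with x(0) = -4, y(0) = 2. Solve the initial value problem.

Coefficient matrix A = [[5, -6], [2, -2]].
Characteristic polynomial det(A - λI) = λ^2 - 3λ + 2 = 0.
Eigenvalues λ = 1, 2.
For λ=1: (A-λI) row 1 is [4, -6], so an eigenvector is (-3, -2).
For λ=2: (A-λI) row 1 is [3, -6], so an eigenvector is (-2, -1).
General solution: C_1e^(t)(-3,-2) + C_2e^(2t)(-2,-1).
Applying x(0)=-4, y(0)=2 gives C_1=-8, C_2=14.

x(t) = -28e^(2t) + 24e^(t), y(t) = -14e^(2t) + 16e^(t)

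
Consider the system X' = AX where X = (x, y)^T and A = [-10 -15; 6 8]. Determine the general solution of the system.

Coefficient matrix A = [[-10, -15], [6, 8]].
Characteristic polynomial det(A - λI) = λ^2 + 2λ + 10 = 0.
Eigenvalues λ = -1 ± 3i (complex conjugate pair).
For λ=-1+3i: an eigenvector is (1,-1) - i(2,-1) = (1 - 2i, -1 + i).
A real fundamental pair from Re and Im of e^((-1+3i)t)v: X_1 = e^(-t)(cos(3t)·(1,-1) + sin(3t)·(2,-1)), X_2 = e^(-t)(sin(3t)·(1,-1) - cos(3t)·(2,-1)).
General solution: C_1X_1 + C_2X_2.

x(t) = 2C_1e^(-t)sin(3t) + C_1e^(-t)cos(3t) + C_2e^(-t)sin(3t) - 2C_2e^(-t)cos(3t), y(t) = -C_1e^(-t)sin(3t) - C_1e^(-t)cos(3t) - C_2e^(-t)sin(3t) + C_2e^(-t)cos(3t)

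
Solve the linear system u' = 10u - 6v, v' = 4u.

Coefficient matrix A = [[10, -6], [4, 0]].
Characteristic polynomial det(A - λI) = λ^2 - 10λ + 24 = 0.
Eigenvalues λ = 4, 6.
For λ=4: (A-λI) row 1 is [6, -6], so an eigenvector is (1, 1).
For λ=6: (A-λI) row 1 is [4, -6], so an eigenvector is (-3, -2).
General solution: K_1e^(4t)(1,1) + K_2e^(6t)(-3,-2).

u(t) = K_1e^(4t) - 3K_2e^(6t), v(t) = K_1e^(4t) - 2K_2e^(6t)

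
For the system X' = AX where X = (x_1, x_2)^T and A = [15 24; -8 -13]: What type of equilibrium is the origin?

A = [[15,24],[-8,-13]]; det(A-λI) = λ^2 - 2λ - 3.
λ = 3, -1: opposite signs.

saddle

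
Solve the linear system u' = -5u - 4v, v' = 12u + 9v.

u(t) = c_1e^(3t) - 2c_2e^(t), v(t) = -2c_1e^(3t) + 3c_2e^(t)

Coefficient matrix A = [[-5, -4], [12, 9]].
Characteristic polynomial det(A - λI) = λ^2 - 4λ + 3 = 0.
Eigenvalues λ = 3, 1.
For λ=3: (A-λI) row 1 is [-8, -4], so an eigenvector is (1, -2).
For λ=1: (A-λI) row 1 is [-6, -4], so an eigenvector is (-2, 3).
General solution: c_1e^(3t)(1,-2) + c_2e^(t)(-2,3).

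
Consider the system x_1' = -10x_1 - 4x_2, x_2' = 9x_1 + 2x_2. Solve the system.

Coefficient matrix A = [[-10, -4], [9, 2]].
Characteristic polynomial det(A - λI) = λ^2 + 8λ + 16 = 0.
Single eigenvalue λ = -4 with algebraic multiplicity 2.
Eigenvector v = (2,-3); generalized eigenvector w with (A-λI)w=v is (-1,1).
General solution: e^(-4t)[C_1·v + C_2·(t·v + w)].

x_1(t) = 2C_1e^(-4t) + 2C_2te^(-4t) - C_2e^(-4t), x_2(t) = -3C_1e^(-4t) - 3C_2te^(-4t) + C_2e^(-4t)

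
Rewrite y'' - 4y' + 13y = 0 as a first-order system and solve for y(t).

Let x_1 = y, x_2 = y'. Then x_1' = x_2 and x_2' = -13x_1 + 4x_2.
A = [[0,1],[-13,4]]; det(A-λI) = λ^2 - 4λ + 13.
Eigenvalues λ = 2 ± 3i.

y(t) = K_1e^(2t)cos(3t) + K_2e^(2t)sin(3t)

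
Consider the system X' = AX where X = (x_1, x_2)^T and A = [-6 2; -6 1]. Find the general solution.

Coefficient matrix A = [[-6, 2], [-6, 1]].
Characteristic polynomial det(A - λI) = λ^2 + 5λ + 6 = 0.
Eigenvalues λ = -2, -3.
For λ=-2: (A-λI) row 1 is [-4, 2], so an eigenvector is (-1, -2).
For λ=-3: (A-λI) row 1 is [-3, 2], so an eigenvector is (-2, -3).
General solution: C_1e^(-2t)(-1,-2) + C_2e^(-3t)(-2,-3).

x_1(t) = -C_1e^(-2t) - 2C_2e^(-3t), x_2(t) = -2C_1e^(-2t) - 3C_2e^(-3t)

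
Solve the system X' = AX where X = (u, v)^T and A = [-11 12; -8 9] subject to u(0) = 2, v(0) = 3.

u(t) = 5e^(t) - 3e^(-3t), v(t) = 5e^(t) - 2e^(-3t)

Coefficient matrix A = [[-11, 12], [-8, 9]].
Characteristic polynomial det(A - λI) = λ^2 + 2λ - 3 = 0.
Eigenvalues λ = -3, 1.
For λ=-3: (A-λI) row 1 is [-8, 12], so an eigenvector is (-3, -2).
For λ=1: (A-λI) row 1 is [-12, 12], so an eigenvector is (-1, -1).
General solution: c_1e^(-3t)(-3,-2) + c_2e^(t)(-1,-1).
Applying u(0)=2, v(0)=3 gives c_1=1, c_2=-5.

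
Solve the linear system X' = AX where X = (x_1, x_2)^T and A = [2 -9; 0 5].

x_1(t) = K_1e^(2t) - 3K_2e^(5t), x_2(t) = K_2e^(5t)

Coefficient matrix A = [[2, -9], [0, 5]].
Characteristic polynomial det(A - λI) = λ^2 - 7λ + 10 = 0.
Eigenvalues λ = 2, 5.
For λ=2: (A-λI) row 1 is [0, -9], so an eigenvector is (1, 0).
For λ=5: (A-λI) row 1 is [-3, -9], so an eigenvector is (-3, 1).
General solution: K_1e^(2t)(1,0) + K_2e^(5t)(-3,1).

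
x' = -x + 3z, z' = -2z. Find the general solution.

Coefficient matrix A = [[-1, 3], [0, -2]].
Characteristic polynomial det(A - λI) = λ^2 + 3λ + 2 = 0.
Eigenvalues λ = -1, -2.
For λ=-1: (A-λI) row 1 is [0, 3], so an eigenvector is (-1, 0).
For λ=-2: (A-λI) row 1 is [1, 3], so an eigenvector is (3, -1).
General solution: c_1e^(-t)(-1,0) + c_2e^(-2t)(3,-1).

x(t) = -c_1e^(-t) + 3c_2e^(-2t), z(t) = -c_2e^(-2t)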